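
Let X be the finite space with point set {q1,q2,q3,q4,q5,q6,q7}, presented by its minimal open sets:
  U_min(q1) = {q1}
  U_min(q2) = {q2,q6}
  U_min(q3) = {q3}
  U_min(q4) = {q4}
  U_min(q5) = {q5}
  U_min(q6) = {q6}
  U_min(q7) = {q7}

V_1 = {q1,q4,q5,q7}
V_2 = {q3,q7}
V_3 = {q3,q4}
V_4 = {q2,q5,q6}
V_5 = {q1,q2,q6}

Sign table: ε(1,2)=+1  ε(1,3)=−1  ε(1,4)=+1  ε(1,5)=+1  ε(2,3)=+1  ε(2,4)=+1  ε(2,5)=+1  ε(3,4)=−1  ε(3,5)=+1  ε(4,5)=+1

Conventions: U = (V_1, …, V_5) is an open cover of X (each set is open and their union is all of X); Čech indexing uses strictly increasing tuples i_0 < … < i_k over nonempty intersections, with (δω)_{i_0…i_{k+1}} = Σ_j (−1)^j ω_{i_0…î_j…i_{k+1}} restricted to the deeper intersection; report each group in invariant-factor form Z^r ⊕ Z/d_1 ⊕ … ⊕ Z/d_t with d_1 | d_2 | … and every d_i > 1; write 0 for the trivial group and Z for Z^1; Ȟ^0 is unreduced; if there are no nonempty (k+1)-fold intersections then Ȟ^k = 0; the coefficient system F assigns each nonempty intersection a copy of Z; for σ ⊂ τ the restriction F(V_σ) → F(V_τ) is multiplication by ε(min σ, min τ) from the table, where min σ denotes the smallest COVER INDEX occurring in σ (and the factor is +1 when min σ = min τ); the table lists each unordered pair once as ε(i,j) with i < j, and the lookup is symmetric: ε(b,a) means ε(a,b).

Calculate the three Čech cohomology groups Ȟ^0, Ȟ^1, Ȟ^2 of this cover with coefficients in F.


nonempty overlaps:
  V12={q7} V13={q4} V14={q5} V15={q1} V23={q3} V45={q2,q6}
C dims 5,6; δ0: rk 5, SNF 1^4·2
degree 0: 5−5−0 = 0 → Ȟ^0 ≅ 0
degree 1: 6−0−5 = 1 plus torsion [2] → Ȟ^1 ≅ Z ⊕ Z/2
degree 2: 0−0−0 = 0 → Ȟ^2 ≅ 0

Ȟ^0 = 0,  Ȟ^1 = Z ⊕ Z/2,  Ȟ^2 = 0


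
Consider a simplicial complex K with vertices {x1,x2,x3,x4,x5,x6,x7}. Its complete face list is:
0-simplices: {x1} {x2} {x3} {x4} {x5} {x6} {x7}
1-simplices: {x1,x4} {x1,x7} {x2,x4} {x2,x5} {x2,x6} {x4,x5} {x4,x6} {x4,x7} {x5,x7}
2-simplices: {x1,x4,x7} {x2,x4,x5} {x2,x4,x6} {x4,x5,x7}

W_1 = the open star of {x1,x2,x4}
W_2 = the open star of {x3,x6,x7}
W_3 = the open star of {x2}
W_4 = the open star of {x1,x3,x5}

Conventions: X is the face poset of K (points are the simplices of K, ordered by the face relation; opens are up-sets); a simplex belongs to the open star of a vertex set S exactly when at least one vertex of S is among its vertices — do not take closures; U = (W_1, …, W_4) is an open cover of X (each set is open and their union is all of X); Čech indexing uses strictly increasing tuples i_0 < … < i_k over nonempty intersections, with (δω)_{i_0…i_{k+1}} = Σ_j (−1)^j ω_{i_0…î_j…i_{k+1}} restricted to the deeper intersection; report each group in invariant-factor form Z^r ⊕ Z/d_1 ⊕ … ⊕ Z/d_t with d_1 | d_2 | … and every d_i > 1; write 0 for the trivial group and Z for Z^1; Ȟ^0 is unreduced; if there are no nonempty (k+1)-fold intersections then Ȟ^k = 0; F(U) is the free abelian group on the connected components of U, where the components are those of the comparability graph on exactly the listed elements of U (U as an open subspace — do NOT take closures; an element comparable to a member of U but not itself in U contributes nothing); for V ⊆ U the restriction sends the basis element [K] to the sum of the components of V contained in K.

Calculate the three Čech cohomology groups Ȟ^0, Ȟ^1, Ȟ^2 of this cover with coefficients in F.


Ȟ^0 ≅ Z^2; Ȟ^1 ≅ 0; Ȟ^2 ≅ 0

nerve of the cover:
  W1={{x1},{x2},{x4},{x1,x4},{x1,x7},{x2,x4},{x2,x5},{x2,x6},{x4,x5},{x4,x6},{x4,x7},{x1,x4,x7},{x2,x4,x5},{x2,x4,x6},{x4,x5,x7}} W2={{x3},{x6},{x7},{x1,x7},{x2,x6},{x4,x6},{x4,x7},{x5,x7},{x1,x4,x7},{x2,x4,x6},{x4,x5,x7}} W3={{x2},{x2,x4},{x2,x5},{x2,x6},{x2,x4,x5},{x2,x4,x6}} W4={{x1},{x3},{x5},{x1,x4},{x1,x7},{x2,x5},{x4,x5},{x5,x7},{x1,x4,x7},{x2,x4,x5},{x4,x5,x7}}
  W12={{x1,x7},{x2,x6},{x4,x6},{x4,x7},{x1,x4,x7},{x2,x4,x6},{x4,x5,x7}} W13={{x2},{x2,x4},{x2,x5},{x2,x6},{x2,x4,x5},{x2,x4,x6}} W14={{x1},{x1,x4},{x1,x7},{x2,x5},{x4,x5},{x1,x4,x7},{x2,x4,x5},{x4,x5,x7}} W23={{x2,x6},{x2,x4,x6}} W24={{x3},{x1,x7},{x5,x7},{x1,x4,x7},{x4,x5,x7}} W34={{x2,x5},{x2,x4,x5}}
  W123={{x2,x6},{x2,x4,x6}} W124={{x1,x7},{x1,x4,x7},{x4,x5,x7}} W134={{x2,x5},{x2,x4,x5}}
components per intersection:
  W1: {{x1},{x2},{x4},{x1,x4},{x1,x7},{x2,x4},{x2,x5},{x2,x6},{x4,x5},{x4,x6},{x4,x7},{x1,x4,x7},{x2,x4,x5},{x2,x4,x6},{x4,x5,x7}}
  W2: {{x3}} {{x6},{x2,x6},{x4,x6},{x2,x4,x6}} {{x7},{x1,x7},{x4,x7},{x5,x7},{x1,x4,x7},{x4,x5,x7}}
  W3: {{x2},{x2,x4},{x2,x5},{x2,x6},{x2,x4,x5},{x2,x4,x6}}
  W4: {{x1},{x1,x4},{x1,x7},{x1,x4,x7}} {{x3}} {{x5},{x2,x5},{x4,x5},{x5,x7},{x2,x4,x5},{x4,x5,x7}}
  W12: {{x1,x7},{x4,x7},{x1,x4,x7},{x4,x5,x7}} {{x2,x6},{x4,x6},{x2,x4,x6}}
  W13: {{x2},{x2,x4},{x2,x5},{x2,x6},{x2,x4,x5},{x2,x4,x6}}
  W14: {{x1},{x1,x4},{x1,x7},{x1,x4,x7}} {{x2,x5},{x4,x5},{x2,x4,x5},{x4,x5,x7}}
  W23: {{x2,x6},{x2,x4,x6}}
  W24: {{x3}} {{x1,x7},{x1,x4,x7}} {{x5,x7},{x4,x5,x7}}
  W34: {{x2,x5},{x2,x4,x5}}
  W123: {{x2,x6},{x2,x4,x6}}
  W124: {{x1,x7},{x1,x4,x7}} {{x4,x5,x7}}
  W134: {{x2,x5},{x2,x4,x5}}
C dims 8,10,4; δ0: rk 6, SNF 1^6; δ1: rk 4, SNF 1^4
Ȟ^0 = (8 − 6) − 0 = 2, so Ȟ^0 ≅ Z^2
Ȟ^1 = (10 − 4) − 6 = 0, so Ȟ^1 ≅ 0
Ȟ^2 = (4 − 0) − 4 = 0, so Ȟ^2 ≅ 0


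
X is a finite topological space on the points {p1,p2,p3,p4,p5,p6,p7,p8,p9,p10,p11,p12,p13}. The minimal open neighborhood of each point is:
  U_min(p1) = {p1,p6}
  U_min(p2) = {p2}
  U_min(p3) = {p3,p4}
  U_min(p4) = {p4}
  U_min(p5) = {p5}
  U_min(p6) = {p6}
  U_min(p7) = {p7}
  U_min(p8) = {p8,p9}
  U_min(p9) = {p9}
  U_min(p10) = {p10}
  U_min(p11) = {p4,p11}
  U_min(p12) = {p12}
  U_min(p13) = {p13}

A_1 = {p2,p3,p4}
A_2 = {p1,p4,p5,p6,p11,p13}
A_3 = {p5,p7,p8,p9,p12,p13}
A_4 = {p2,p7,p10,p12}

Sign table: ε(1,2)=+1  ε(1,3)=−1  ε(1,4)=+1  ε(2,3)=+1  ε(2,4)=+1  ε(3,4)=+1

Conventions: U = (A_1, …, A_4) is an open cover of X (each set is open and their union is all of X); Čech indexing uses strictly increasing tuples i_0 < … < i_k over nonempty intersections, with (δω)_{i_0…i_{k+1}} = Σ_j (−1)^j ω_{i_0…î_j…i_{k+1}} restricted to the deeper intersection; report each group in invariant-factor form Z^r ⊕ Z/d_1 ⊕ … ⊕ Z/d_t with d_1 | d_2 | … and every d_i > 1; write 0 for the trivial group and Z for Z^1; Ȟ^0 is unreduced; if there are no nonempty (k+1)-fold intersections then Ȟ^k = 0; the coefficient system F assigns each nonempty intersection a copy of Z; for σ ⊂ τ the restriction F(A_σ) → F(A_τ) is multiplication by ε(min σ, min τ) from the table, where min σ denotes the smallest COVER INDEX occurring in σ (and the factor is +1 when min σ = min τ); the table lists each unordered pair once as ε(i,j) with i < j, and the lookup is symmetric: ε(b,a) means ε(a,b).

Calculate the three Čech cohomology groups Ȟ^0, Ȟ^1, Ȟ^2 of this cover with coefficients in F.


nerve simplices:
  A12={p4} A14={p2} A23={p5,p13} A34={p7,p12}
C dims 4,4; δ0: rk 3, SNF 1^3
degree 0: 4−3−0 = 1 → Ȟ^0 ≅ Z
degree 1: 4−0−3 = 1 → Ȟ^1 ≅ Z
degree 2: 0−0−0 = 0 → Ȟ^2 ≅ 0

Ȟ^0(U;F) ≅ Z,  Ȟ^1(U;F) ≅ Z,  Ȟ^2(U;F) ≅ 0


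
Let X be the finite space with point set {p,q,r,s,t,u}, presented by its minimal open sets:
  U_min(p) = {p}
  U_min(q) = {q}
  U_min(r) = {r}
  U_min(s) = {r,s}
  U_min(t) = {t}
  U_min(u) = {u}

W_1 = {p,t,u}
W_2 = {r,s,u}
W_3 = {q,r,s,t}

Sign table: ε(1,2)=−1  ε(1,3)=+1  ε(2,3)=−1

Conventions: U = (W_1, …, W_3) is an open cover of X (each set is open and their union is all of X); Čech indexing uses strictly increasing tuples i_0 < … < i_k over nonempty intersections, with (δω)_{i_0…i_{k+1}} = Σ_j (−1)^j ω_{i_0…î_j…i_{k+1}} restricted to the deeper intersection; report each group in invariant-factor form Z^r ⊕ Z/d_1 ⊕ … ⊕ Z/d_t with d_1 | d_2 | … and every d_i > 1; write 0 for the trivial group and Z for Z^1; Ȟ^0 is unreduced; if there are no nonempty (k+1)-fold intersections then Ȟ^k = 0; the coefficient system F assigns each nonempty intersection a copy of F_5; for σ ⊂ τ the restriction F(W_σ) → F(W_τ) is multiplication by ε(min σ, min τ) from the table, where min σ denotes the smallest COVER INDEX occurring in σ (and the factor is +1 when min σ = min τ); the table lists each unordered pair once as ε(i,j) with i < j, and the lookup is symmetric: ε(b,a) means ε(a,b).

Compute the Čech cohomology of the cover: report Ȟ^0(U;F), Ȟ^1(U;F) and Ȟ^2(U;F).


Ȟ^0 = Z/5, Ȟ^1 = Z/5 and Ȟ^2 = 0

nonempty intersections:
  W12={u} W13={t} W23={r,s}
C dims 3,3; δ0: rk_F5 2
Ȟ^0: (3−2)−0=1 ⇒ Z/5
Ȟ^1: (3−0)−2=1 ⇒ Z/5
Ȟ^2: (0−0)−0=0 ⇒ 0


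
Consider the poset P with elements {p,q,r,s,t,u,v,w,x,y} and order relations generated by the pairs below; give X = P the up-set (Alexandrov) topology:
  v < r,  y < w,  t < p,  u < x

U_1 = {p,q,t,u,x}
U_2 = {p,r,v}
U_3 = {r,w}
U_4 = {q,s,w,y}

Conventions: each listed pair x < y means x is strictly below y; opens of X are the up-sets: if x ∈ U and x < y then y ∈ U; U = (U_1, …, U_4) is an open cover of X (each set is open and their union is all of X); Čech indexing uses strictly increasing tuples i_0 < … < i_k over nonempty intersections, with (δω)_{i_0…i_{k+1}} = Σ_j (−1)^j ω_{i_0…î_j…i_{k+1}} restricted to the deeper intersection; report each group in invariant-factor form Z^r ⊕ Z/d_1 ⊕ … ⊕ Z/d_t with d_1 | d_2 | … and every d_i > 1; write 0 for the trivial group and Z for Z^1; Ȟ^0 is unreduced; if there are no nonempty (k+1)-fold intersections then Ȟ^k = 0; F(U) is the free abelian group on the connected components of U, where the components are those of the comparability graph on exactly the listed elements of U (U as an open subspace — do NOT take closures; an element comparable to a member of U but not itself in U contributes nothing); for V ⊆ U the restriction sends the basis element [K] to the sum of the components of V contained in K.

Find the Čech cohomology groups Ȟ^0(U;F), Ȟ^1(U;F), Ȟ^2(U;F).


cover nerve:
  U12={p} U14={q} U23={r} U34={w}
components per intersection:
  U1: {p,t} {q} {u,x}
  U2: {p} {r,v}
  U3: {r} {w}
  U4: {q} {s} {w,y}
  U12: {p}
  U14: {q}
  U23: {r}
  U34: {w}
C dims 10,4; δ0: rk 4, SNF 1^4
Ȟ^0: (10−4)−0=6 ⇒ Z^6
Ȟ^1: (4−0)−4=0 ⇒ 0
Ȟ^2: (0−0)−0=0 ⇒ 0

Ȟ^0(U;F) ≅ Z^6, Ȟ^1(U;F) ≅ 0 and Ȟ^2(U;F) ≅ 0


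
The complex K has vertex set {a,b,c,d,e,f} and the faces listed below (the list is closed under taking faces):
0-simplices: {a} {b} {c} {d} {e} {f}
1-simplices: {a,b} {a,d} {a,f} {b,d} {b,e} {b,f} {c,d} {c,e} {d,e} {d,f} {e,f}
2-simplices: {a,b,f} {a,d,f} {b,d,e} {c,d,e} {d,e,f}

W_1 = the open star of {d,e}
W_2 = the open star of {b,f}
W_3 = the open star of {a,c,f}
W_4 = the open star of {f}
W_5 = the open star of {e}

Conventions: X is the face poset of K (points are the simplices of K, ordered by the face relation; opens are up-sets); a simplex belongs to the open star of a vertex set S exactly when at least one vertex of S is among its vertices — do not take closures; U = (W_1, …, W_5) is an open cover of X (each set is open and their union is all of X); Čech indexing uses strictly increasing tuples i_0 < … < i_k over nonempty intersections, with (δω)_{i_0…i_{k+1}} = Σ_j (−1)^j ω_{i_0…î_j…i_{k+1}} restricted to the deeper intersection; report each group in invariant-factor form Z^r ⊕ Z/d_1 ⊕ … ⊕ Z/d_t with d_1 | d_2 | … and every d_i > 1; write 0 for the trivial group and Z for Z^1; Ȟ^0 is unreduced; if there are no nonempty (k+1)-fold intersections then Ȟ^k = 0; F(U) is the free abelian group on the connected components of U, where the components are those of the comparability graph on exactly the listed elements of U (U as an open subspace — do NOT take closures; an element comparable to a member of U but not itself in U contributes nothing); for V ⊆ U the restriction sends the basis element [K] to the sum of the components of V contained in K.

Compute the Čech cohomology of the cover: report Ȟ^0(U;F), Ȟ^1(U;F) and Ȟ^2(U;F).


nonempty intersections:
  W1={{d},{e},{a,d},{b,d},{b,e},{c,d},{c,e},{d,e},{d,f},{e,f},{a,d,f},{b,d,e},{c,d,e},{d,e,f}} W2={{b},{f},{a,b},{a,f},{b,d},{b,e},{b,f},{d,f},{e,f},{a,b,f},{a,d,f},{b,d,e},{d,e,f}} W3={{a},{c},{f},{a,b},{a,d},{a,f},{b,f},{c,d},{c,e},{d,f},{e,f},{a,b,f},{a,d,f},{c,d,e},{d,e,f}} W4={{f},{a,f},{b,f},{d,f},{e,f},{a,b,f},{a,d,f},{d,e,f}} W5={{e},{b,e},{c,e},{d,e},{e,f},{b,d,e},{c,d,e},{d,e,f}}
  W12={{b,d},{b,e},{d,f},{e,f},{a,d,f},{b,d,e},{d,e,f}} W13={{a,d},{c,d},{c,e},{d,f},{e,f},{a,d,f},{c,d,e},{d,e,f}} W14={{d,f},{e,f},{a,d,f},{d,e,f}} W15={{e},{b,e},{c,e},{d,e},{e,f},{b,d,e},{c,d,e},{d,e,f}} W23={{f},{a,b},{a,f},{b,f},{d,f},{e,f},{a,b,f},{a,d,f},{d,e,f}} W24={{f},{a,f},{b,f},{d,f},{e,f},{a,b,f},{a,d,f},{d,e,f}} W25={{b,e},{e,f},{b,d,e},{d,e,f}} W34={{f},{a,f},{b,f},{d,f},{e,f},{a,b,f},{a,d,f},{d,e,f}} W35={{c,e},{e,f},{c,d,e},{d,e,f}} W45={{e,f},{d,e,f}}
  W123={{d,f},{e,f},{a,d,f},{d,e,f}} W124={{d,f},{e,f},{a,d,f},{d,e,f}} W125={{b,e},{e,f},{b,d,e},{d,e,f}} W134={{d,f},{e,f},{a,d,f},{d,e,f}} W135={{c,e},{e,f},{c,d,e},{d,e,f}} W145={{e,f},{d,e,f}} W234={{f},{a,f},{b,f},{d,f},{e,f},{a,b,f},{a,d,f},{d,e,f}} W235={{e,f},{d,e,f}} W245={{e,f},{d,e,f}} W345={{e,f},{d,e,f}}
  W1234={{d,f},{e,f},{a,d,f},{d,e,f}} W1235={{e,f},{d,e,f}} W1245={{e,f},{d,e,f}} W1345={{e,f},{d,e,f}} W2345={{e,f},{d,e,f}}
  W12345={{e,f},{d,e,f}}
components per intersection:
  W1: {{d},{e},{a,d},{b,d},{b,e},{c,d},{c,e},{d,e},{d,f},{e,f},{a,d,f},{b,d,e},{c,d,e},{d,e,f}}
  W2: {{b},{f},{a,b},{a,f},{b,d},{b,e},{b,f},{d,f},{e,f},{a,b,f},{a,d,f},{b,d,e},{d,e,f}}
  W3: {{a},{f},{a,b},{a,d},{a,f},{b,f},{d,f},{e,f},{a,b,f},{a,d,f},{d,e,f}} {{c},{c,d},{c,e},{c,d,e}}
  W4: {{f},{a,f},{b,f},{d,f},{e,f},{a,b,f},{a,d,f},{d,e,f}}
  W5: {{e},{b,e},{c,e},{d,e},{e,f},{b,d,e},{c,d,e},{d,e,f}}
  W12: {{b,d},{b,e},{b,d,e}} {{d,f},{e,f},{a,d,f},{d,e,f}}
  W13: {{a,d},{d,f},{e,f},{a,d,f},{d,e,f}} {{c,d},{c,e},{c,d,e}}
  W14: {{d,f},{e,f},{a,d,f},{d,e,f}}
  W15: {{e},{b,e},{c,e},{d,e},{e,f},{b,d,e},{c,d,e},{d,e,f}}
  W23: {{f},{a,b},{a,f},{b,f},{d,f},{e,f},{a,b,f},{a,d,f},{d,e,f}}
  W24: {{f},{a,f},{b,f},{d,f},{e,f},{a,b,f},{a,d,f},{d,e,f}}
  W25: {{b,e},{b,d,e}} {{e,f},{d,e,f}}
  W34: {{f},{a,f},{b,f},{d,f},{e,f},{a,b,f},{a,d,f},{d,e,f}}
  W35: {{c,e},{c,d,e}} {{e,f},{d,e,f}}
  W45: {{e,f},{d,e,f}}
  W123: {{d,f},{e,f},{a,d,f},{d,e,f}}
  W124: {{d,f},{e,f},{a,d,f},{d,e,f}}
  W125: {{b,e},{b,d,e}} {{e,f},{d,e,f}}
  W134: {{d,f},{e,f},{a,d,f},{d,e,f}}
  W135: {{c,e},{c,d,e}} {{e,f},{d,e,f}}
  W145: {{e,f},{d,e,f}}
  W234: {{f},{a,f},{b,f},{d,f},{e,f},{a,b,f},{a,d,f},{d,e,f}}
  W235: {{e,f},{d,e,f}}
  W245: {{e,f},{d,e,f}}
  W345: {{e,f},{d,e,f}}
  W1234: {{d,f},{e,f},{a,d,f},{d,e,f}}
  W1235: {{e,f},{d,e,f}}
  W1245: {{e,f},{d,e,f}}
  W1345: {{e,f},{d,e,f}}
  W2345: {{e,f},{d,e,f}}
  W12345: {{e,f},{d,e,f}}
C dims 6,14,12,5; δ0: rk 5, SNF 1^5; δ1: rk 8, SNF 1^8; δ2: rk 4, SNF 1^4
Ȟ^0: (6−5)−0=1 ⇒ Z
Ȟ^1: (14−8)−5=1 ⇒ Z
Ȟ^2: (12−4)−8=0 ⇒ 0

Ȟ^0 = Z; Ȟ^1 = Z; Ȟ^2 = 0


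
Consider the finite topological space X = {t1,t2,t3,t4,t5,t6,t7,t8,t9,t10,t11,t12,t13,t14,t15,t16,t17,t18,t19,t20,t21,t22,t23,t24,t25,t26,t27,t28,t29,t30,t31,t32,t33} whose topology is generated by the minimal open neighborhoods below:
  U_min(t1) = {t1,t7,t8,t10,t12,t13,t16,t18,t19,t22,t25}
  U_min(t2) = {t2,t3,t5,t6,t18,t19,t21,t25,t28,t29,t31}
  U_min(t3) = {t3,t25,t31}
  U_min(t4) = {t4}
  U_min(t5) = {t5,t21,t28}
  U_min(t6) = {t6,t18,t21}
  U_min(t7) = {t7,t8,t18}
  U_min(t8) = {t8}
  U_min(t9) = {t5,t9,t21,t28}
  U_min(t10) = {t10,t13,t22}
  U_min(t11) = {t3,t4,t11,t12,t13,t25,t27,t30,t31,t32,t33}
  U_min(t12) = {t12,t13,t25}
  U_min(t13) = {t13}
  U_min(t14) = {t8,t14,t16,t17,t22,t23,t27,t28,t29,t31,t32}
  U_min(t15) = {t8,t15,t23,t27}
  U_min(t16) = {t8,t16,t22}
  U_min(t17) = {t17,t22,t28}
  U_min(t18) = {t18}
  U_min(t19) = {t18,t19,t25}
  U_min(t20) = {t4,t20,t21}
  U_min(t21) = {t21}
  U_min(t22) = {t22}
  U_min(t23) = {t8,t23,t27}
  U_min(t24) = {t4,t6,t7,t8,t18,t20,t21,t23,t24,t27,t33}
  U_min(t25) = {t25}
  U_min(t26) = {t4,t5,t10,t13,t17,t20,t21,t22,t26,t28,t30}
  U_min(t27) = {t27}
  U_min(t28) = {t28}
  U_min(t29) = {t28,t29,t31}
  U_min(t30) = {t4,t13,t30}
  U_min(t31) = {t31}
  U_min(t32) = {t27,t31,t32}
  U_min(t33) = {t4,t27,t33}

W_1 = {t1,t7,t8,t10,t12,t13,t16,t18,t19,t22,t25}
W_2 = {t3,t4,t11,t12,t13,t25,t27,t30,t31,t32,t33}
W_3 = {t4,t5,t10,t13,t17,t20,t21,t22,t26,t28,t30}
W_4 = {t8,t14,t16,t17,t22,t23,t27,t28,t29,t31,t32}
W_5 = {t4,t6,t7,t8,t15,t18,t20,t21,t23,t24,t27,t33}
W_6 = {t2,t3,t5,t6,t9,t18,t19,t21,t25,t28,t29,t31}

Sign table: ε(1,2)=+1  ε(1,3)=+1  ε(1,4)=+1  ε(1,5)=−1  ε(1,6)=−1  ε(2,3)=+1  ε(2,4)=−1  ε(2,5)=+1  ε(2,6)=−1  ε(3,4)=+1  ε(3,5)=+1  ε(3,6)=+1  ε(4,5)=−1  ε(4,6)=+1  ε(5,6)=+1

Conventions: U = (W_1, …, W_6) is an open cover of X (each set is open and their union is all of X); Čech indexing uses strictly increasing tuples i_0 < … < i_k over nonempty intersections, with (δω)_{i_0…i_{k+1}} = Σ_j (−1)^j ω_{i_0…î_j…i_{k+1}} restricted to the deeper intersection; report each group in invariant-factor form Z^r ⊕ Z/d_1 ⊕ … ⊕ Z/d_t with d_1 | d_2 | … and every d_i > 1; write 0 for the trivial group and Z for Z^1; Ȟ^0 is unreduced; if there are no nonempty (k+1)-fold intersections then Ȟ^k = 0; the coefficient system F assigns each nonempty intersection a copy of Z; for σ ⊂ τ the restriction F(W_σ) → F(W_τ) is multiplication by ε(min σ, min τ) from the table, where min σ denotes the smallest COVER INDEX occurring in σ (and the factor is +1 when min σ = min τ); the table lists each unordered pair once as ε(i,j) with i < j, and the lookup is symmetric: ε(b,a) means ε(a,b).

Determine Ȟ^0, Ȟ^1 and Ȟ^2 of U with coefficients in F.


intersection data:
  W12={t12,t13,t25} W13={t10,t13,t22} W14={t8,t16,t22} W15={t7,t8,t18} W16={t18,t19,t25} W23={t4,t13,t30} W24={t27,t31,t32} W25={t4,t27,t33} W26={t3,t25,t31} W34={t17,t22,t28} W35={t4,t20,t21} W36={t5,t21,t28} W45={t8,t23,t27} W46={t28,t29,t31} W56={t6,t18,t21}
  W123={t13} W126={t25} W134={t22} W145={t8} W156={t18} W235={t4} W245={t27} W246={t31} W346={t28} W356={t21}
C dims 6,15,10; δ0: rk 6, SNF 1^5·2; δ1: rk 9, SNF 1^9
Ȟ^0 = (6 − 6) − 0 = 0, so Ȟ^0 ≅ 0
Ȟ^1 = (15 − 9) − 6 = 0 plus torsion [2], so Ȟ^1 ≅ Z/2
Ȟ^2 = (10 − 0) − 9 = 1, so Ȟ^2 ≅ Z

Ȟ^0(U;F) ≅ 0, Ȟ^1(U;F) ≅ Z/2 and Ȟ^2(U;F) ≅ Z


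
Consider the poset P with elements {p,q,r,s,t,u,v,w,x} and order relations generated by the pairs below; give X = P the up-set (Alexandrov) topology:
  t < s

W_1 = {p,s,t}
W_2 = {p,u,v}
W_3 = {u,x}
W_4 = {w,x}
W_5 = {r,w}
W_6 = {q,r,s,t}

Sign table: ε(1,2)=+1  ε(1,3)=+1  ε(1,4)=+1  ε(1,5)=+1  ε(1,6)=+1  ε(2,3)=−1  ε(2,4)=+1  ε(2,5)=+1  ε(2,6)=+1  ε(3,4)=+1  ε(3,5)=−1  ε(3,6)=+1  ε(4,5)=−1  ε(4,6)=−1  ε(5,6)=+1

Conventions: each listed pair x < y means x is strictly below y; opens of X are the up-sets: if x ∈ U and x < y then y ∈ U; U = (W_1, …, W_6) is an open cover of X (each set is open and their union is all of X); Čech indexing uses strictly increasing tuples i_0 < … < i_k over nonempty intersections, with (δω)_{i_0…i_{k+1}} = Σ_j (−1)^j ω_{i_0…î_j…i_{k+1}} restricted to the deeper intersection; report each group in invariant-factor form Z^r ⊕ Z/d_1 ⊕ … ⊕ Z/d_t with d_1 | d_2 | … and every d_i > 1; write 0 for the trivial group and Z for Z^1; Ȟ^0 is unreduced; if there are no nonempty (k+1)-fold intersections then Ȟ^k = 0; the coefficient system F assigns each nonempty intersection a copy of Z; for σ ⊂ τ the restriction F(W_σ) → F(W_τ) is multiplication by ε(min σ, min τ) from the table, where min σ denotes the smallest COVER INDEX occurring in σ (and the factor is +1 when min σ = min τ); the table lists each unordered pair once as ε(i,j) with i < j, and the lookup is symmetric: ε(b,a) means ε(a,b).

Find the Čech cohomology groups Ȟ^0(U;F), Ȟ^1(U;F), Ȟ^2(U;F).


Ȟ^0(U;F) ≅ Z, Ȟ^1(U;F) ≅ Z, Ȟ^2(U;F) ≅ 0

nonempty overlaps:
  W12={p} W16={s,t} W23={u} W34={x} W45={w} W56={r}
C dims 6,6; δ0: rk 5, SNF 1^5
degree 0: 6−5−0 = 1 → Ȟ^0 ≅ Z
degree 1: 6−0−5 = 1 → Ȟ^1 ≅ Z
degree 2: 0−0−0 = 0 → Ȟ^2 ≅ 0


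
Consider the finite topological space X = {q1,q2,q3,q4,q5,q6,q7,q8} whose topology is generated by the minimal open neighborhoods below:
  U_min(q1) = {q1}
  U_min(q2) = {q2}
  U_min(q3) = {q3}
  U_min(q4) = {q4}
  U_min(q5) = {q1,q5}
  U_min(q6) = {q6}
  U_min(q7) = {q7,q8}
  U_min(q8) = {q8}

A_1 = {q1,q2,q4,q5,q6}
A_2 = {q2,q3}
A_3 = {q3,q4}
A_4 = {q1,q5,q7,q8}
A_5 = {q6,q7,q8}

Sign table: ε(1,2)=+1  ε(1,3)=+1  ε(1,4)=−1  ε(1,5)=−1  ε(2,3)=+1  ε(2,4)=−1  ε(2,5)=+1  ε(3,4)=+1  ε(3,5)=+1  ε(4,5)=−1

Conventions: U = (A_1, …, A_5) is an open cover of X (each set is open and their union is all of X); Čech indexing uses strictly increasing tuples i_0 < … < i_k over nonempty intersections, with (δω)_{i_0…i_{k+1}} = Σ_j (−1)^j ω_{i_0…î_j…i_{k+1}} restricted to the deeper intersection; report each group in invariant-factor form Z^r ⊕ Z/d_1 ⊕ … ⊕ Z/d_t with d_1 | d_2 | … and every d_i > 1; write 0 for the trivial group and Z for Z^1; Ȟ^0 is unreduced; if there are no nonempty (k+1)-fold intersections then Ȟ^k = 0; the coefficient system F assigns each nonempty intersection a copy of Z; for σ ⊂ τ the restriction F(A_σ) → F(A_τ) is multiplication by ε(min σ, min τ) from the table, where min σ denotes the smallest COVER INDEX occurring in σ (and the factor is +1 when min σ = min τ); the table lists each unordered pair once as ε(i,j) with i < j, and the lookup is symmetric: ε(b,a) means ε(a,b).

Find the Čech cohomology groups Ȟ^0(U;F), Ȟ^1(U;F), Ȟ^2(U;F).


nonempty intersections:
  A12={q2} A13={q4} A14={q1,q5} A15={q6} A23={q3} A45={q7,q8}
C dims 5,6; δ0: rk 5, SNF 1^4·2
Ȟ^0: (5−5)−0=0 ⇒ 0
Ȟ^1: (6−0)−5=1 plus torsion [2] ⇒ Z ⊕ Z/2
Ȟ^2: (0−0)−0=0 ⇒ 0

Ȟ^0(U;F) ≅ 0,  Ȟ^1(U;F) ≅ Z ⊕ Z/2,  Ȟ^2(U;F) ≅ 0


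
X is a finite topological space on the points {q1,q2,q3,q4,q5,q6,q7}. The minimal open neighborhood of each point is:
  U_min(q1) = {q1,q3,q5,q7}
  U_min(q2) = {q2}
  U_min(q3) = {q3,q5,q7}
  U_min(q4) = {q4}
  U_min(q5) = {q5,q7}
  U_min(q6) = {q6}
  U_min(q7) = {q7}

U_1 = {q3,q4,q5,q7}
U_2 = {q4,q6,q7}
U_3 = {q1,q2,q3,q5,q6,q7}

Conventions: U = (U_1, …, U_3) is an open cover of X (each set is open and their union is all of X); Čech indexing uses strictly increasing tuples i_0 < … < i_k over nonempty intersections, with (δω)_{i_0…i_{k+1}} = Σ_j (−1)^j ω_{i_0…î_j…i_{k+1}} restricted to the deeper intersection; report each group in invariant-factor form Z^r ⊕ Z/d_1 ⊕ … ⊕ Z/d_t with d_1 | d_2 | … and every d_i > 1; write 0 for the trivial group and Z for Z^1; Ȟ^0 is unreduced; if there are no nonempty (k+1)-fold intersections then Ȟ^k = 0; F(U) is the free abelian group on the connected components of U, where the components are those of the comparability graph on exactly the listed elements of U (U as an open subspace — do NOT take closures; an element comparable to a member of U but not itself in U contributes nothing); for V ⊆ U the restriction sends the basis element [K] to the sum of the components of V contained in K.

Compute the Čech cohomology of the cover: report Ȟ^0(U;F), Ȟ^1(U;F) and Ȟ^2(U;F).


nerve simplices:
  U12={q4,q7} U13={q3,q5,q7} U23={q6,q7}
  U123={q7}
components per intersection:
  U1: {q3,q5,q7} {q4}
  U2: {q4} {q6} {q7}
  U3: {q1,q3,q5,q7} {q2} {q6}
  U12: {q4} {q7}
  U13: {q3,q5,q7}
  U23: {q6} {q7}
  U123: {q7}
C dims 8,5,1; δ0: rk 4, SNF 1^4; δ1: rk 1, SNF 1^1
degree 0: 8−4−0 = 4 → Ȟ^0 ≅ Z^4
degree 1: 5−1−4 = 0 → Ȟ^1 ≅ 0
degree 2: 1−0−1 = 0 → Ȟ^2 ≅ 0

Ȟ^0(U;F) ≅ Z^4, Ȟ^1(U;F) ≅ 0, Ȟ^2(U;F) ≅ 0


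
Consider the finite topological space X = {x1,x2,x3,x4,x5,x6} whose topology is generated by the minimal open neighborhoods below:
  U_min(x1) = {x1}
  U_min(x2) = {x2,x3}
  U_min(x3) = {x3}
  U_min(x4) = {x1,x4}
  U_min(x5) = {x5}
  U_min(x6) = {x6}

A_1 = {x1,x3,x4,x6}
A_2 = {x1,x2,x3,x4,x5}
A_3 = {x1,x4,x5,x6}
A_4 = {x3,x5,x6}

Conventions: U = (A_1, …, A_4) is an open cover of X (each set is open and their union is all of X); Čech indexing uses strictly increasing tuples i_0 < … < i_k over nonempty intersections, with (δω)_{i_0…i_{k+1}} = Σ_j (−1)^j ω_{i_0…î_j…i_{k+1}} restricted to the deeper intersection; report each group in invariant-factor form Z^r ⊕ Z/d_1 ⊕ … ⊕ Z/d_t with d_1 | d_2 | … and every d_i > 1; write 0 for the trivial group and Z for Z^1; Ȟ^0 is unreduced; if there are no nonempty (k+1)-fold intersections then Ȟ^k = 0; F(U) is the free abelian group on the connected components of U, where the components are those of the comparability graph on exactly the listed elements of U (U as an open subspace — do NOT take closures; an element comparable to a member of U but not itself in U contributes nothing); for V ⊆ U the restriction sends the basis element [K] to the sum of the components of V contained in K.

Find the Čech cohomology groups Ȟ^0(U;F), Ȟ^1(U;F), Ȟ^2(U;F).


Ȟ^0 = Z^4, Ȟ^1 = 0 and Ȟ^2 = 0

nonempty overlaps:
  A12={x1,x3,x4} A13={x1,x4,x6} A14={x3,x6} A23={x1,x4,x5} A24={x3,x5} A34={x5,x6}
  A123={x1,x4} A124={x3} A134={x6} A234={x5}
components per intersection:
  A1: {x1,x4} {x3} {x6}
  A2: {x1,x4} {x2,x3} {x5}
  A3: {x1,x4} {x5} {x6}
  A4: {x3} {x5} {x6}
  A12: {x1,x4} {x3}
  A13: {x1,x4} {x6}
  A14: {x3} {x6}
  A23: {x1,x4} {x5}
  A24: {x3} {x5}
  A34: {x5} {x6}
  A123: {x1,x4}
  A124: {x3}
  A134: {x6}
  A234: {x5}
C dims 12,12,4; δ0: rk 8, SNF 1^8; δ1: rk 4, SNF 1^4
degree 0: 12−8−0 = 4 → Ȟ^0 ≅ Z^4
degree 1: 12−4−8 = 0 → Ȟ^1 ≅ 0
degree 2: 4−0−4 = 0 → Ȟ^2 ≅ 0


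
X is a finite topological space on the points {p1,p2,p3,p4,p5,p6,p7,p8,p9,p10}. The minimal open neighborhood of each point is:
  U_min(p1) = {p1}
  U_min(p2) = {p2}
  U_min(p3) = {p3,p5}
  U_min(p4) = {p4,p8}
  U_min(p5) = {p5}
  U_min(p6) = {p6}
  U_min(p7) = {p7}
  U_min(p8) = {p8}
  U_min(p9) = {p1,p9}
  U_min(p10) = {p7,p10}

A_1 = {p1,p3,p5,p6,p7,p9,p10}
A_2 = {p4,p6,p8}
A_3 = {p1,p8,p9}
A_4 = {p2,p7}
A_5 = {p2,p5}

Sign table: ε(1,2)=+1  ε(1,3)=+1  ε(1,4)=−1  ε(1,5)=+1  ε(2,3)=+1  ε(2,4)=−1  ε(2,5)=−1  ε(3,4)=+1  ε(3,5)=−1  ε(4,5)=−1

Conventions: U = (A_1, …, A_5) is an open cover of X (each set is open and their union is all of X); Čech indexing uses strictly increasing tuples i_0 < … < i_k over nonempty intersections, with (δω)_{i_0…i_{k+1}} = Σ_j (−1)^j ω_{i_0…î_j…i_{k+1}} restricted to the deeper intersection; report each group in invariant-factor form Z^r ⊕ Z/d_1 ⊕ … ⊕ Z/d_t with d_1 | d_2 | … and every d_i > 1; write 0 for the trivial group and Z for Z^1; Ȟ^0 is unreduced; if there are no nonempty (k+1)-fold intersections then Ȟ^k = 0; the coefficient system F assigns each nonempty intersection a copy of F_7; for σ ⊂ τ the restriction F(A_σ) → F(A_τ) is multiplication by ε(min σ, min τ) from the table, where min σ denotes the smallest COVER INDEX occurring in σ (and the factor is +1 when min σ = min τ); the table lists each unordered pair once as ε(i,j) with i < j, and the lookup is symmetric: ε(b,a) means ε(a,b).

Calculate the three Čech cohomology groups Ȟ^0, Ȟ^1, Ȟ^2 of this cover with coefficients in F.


nonempty intersections:
  A12={p6} A13={p1,p9} A14={p7} A15={p5} A23={p8} A45={p2}
C dims 5,6; δ0: rk_F7 4
Ȟ^0: (5−4)−0=1 ⇒ Z/7
Ȟ^1: (6−0)−4=2 ⇒ Z/7 ⊕ Z/7
Ȟ^2: (0−0)−0=0 ⇒ 0

Ȟ^0 ≅ Z/7, Ȟ^1 ≅ Z/7 ⊕ Z/7 and Ȟ^2 ≅ 0


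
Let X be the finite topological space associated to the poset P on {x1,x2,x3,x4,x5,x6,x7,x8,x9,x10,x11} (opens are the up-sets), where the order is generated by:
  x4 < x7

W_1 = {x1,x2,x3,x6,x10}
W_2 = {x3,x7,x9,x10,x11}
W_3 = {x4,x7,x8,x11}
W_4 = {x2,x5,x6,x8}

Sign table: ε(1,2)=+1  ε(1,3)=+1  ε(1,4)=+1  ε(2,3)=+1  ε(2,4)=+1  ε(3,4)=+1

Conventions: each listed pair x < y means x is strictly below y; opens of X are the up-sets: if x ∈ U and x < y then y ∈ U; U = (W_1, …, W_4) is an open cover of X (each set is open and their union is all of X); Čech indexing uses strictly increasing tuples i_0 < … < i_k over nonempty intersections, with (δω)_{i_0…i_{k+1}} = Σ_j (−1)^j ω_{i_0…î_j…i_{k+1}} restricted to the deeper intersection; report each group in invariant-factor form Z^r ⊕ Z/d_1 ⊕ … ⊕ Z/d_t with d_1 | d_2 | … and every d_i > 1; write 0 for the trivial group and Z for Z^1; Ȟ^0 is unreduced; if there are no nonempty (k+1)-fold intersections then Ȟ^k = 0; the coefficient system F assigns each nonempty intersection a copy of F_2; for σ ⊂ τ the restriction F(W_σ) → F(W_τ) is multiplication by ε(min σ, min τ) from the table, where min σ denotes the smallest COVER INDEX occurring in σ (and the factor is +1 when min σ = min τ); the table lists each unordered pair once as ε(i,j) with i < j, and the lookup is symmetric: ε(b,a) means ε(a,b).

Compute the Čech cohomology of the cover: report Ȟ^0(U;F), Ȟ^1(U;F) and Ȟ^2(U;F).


Ȟ^0 ≅ Z/2; Ȟ^1 ≅ Z/2; Ȟ^2 ≅ 0

intersection data:
  W12={x3,x10} W14={x2,x6} W23={x7,x11} W34={x8}
C dims 4,4; δ0: rk_F2 3
Ȟ^0 = (4 − 3) − 0 = 1, so Ȟ^0 ≅ Z/2
Ȟ^1 = (4 − 0) − 3 = 1, so Ȟ^1 ≅ Z/2
Ȟ^2 = (0 − 0) − 0 = 0, so Ȟ^2 ≅ 0


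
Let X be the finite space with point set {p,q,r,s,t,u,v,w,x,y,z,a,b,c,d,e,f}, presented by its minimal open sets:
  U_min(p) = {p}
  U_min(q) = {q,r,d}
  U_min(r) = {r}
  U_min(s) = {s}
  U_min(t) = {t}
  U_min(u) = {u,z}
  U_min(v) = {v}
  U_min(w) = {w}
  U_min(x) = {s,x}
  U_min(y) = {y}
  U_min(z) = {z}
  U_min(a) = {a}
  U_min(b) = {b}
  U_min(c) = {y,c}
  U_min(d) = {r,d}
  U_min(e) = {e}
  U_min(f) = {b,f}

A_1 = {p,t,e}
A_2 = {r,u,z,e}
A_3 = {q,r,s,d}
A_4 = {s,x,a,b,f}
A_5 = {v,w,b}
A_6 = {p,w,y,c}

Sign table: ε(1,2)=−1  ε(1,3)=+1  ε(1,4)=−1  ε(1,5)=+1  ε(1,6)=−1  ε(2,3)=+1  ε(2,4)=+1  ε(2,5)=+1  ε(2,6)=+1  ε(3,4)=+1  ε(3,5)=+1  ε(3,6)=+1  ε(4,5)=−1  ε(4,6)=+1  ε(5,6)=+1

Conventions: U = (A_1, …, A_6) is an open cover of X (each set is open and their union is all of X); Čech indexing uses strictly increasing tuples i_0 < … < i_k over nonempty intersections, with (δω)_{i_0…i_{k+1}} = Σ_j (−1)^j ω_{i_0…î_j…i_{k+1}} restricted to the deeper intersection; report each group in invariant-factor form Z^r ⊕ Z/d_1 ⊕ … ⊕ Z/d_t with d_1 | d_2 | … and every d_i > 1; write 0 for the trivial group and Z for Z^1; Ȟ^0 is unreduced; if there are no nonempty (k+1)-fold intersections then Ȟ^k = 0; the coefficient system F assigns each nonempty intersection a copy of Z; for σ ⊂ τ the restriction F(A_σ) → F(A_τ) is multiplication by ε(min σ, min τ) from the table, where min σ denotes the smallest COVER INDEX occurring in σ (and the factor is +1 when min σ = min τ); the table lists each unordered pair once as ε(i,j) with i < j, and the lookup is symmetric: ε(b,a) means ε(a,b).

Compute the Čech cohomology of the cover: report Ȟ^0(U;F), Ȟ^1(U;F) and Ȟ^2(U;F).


nerve simplices:
  A12={e} A16={p} A23={r} A34={s} A45={b} A56={w}
C dims 6,6; δ0: rk 6, SNF 1^5·2
degree 0: 6−6−0 = 0 → Ȟ^0 ≅ 0
degree 1: 6−0−6 = 0 plus torsion [2] → Ȟ^1 ≅ Z/2
degree 2: 0−0−0 = 0 → Ȟ^2 ≅ 0

Ȟ^0 = 0, Ȟ^1 = Z/2 and Ȟ^2 = 0


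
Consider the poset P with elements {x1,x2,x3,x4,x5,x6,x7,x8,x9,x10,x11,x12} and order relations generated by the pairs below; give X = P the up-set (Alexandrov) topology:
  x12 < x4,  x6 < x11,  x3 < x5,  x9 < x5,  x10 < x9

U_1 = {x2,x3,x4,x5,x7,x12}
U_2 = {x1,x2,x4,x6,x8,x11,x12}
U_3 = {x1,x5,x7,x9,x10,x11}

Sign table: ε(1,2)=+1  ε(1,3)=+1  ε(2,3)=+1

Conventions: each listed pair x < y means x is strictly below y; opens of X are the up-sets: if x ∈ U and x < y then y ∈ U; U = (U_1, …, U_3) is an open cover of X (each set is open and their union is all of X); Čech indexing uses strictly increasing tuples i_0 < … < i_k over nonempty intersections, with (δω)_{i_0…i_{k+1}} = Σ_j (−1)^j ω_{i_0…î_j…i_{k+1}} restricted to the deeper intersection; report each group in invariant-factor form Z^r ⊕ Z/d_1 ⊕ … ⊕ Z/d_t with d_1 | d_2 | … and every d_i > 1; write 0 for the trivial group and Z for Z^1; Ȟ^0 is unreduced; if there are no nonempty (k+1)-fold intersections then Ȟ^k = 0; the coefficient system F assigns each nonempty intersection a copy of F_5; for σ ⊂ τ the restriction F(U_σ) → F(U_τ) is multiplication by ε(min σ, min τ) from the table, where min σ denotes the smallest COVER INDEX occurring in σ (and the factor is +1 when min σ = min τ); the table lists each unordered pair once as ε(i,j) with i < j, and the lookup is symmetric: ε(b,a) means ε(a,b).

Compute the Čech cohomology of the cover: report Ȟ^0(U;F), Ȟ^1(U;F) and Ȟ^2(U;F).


Ȟ^0 ≅ Z/5, Ȟ^1 ≅ Z/5 and Ȟ^2 ≅ 0

intersection data:
  U12={x2,x4,x12} U13={x5,x7} U23={x1,x11}
C dims 3,3; δ0: rk_F5 2
Ȟ^0 = (3 − 2) − 0 = 1, so Ȟ^0 ≅ Z/5
Ȟ^1 = (3 − 0) − 2 = 1, so Ȟ^1 ≅ Z/5
Ȟ^2 = (0 − 0) − 0 = 0, so Ȟ^2 ≅ 0


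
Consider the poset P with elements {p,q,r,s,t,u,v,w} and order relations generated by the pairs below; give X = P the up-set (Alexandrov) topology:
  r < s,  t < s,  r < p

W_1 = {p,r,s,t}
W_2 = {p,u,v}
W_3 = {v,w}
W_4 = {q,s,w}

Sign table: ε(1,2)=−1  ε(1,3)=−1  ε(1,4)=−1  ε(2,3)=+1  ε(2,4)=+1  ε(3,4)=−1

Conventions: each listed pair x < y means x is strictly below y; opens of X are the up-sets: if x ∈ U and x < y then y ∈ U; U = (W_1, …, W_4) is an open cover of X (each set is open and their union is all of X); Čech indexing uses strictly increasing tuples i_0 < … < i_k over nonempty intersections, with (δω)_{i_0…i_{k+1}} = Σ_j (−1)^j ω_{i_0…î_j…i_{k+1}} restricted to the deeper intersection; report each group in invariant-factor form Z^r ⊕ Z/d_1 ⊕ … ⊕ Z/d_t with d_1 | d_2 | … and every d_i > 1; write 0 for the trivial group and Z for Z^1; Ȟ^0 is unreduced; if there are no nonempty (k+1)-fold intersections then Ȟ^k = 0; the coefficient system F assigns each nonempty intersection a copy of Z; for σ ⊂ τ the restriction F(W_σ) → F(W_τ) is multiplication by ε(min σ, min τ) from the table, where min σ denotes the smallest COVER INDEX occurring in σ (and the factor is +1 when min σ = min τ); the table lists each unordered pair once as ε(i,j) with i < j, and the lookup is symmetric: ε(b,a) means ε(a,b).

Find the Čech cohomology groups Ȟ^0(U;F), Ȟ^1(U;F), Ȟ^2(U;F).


nonempty intersections:
  W12={p} W14={s} W23={v} W34={w}
C dims 4,4; δ0: rk 4, SNF 1^3·2
Ȟ^0: (4−4)−0=0 ⇒ 0
Ȟ^1: (4−0)−4=0 plus torsion [2] ⇒ Z/2
Ȟ^2: (0−0)−0=0 ⇒ 0

Ȟ^0 ≅ 0,  Ȟ^1 ≅ Z/2,  Ȟ^2 ≅ 0


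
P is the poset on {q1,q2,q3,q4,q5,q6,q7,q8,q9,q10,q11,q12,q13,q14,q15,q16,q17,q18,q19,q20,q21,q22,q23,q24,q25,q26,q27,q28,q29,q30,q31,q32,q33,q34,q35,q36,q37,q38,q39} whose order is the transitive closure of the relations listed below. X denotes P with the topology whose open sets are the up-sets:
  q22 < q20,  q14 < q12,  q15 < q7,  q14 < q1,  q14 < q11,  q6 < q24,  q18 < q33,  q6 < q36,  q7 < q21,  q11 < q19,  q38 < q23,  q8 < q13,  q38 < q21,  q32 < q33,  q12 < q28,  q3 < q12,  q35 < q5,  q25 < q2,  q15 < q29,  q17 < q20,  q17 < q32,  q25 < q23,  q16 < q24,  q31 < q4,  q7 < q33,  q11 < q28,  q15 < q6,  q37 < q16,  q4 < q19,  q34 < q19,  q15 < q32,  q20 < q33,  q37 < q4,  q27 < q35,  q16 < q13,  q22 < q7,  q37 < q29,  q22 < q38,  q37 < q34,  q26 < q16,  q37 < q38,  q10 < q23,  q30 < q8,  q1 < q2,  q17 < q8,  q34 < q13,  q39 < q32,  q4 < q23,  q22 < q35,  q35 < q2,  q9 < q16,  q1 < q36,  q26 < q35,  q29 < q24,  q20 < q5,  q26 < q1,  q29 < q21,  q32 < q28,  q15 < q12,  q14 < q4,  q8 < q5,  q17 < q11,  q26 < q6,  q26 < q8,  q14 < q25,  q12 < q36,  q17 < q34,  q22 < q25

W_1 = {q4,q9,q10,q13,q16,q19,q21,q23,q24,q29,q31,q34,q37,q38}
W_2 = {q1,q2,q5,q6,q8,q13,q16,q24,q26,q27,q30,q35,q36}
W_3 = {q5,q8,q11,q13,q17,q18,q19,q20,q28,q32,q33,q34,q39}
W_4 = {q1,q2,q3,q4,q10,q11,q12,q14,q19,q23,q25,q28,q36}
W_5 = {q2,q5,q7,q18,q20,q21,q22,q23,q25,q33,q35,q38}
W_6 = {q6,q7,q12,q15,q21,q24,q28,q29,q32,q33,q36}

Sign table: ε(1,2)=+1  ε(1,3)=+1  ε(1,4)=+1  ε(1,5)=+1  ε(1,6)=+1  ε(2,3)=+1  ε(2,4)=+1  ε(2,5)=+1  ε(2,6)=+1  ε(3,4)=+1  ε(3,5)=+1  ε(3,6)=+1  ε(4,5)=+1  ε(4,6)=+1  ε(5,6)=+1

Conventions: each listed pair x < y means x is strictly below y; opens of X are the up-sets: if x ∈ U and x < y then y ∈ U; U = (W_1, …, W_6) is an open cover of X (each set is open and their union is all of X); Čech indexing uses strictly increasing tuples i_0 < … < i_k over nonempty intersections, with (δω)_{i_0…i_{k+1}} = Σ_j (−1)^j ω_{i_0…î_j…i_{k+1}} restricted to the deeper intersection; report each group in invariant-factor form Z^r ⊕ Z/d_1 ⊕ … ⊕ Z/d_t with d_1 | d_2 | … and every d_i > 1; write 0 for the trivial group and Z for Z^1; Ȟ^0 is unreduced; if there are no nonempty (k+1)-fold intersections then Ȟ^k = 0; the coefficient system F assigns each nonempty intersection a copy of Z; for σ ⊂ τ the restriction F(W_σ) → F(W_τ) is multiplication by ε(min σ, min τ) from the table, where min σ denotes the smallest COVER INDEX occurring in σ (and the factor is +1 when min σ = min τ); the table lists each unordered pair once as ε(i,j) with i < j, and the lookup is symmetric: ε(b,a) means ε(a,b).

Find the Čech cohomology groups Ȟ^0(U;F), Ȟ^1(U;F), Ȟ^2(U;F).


nerve of the cover:
  W12={q13,q16,q24} W13={q13,q19,q34} W14={q4,q10,q19,q23} W15={q21,q23,q38} W16={q21,q24,q29} W23={q5,q8,q13} W24={q1,q2,q36} W25={q2,q5,q35} W26={q6,q24,q36} W34={q11,q19,q28} W35={q5,q18,q20,q33} W36={q28,q32,q33} W45={q2,q23,q25} W46={q12,q28,q36} W56={q7,q21,q33}
  W123={q13} W126={q24} W134={q19} W145={q23} W156={q21} W235={q5} W245={q2} W246={q36} W346={q28} W356={q33}
C dims 6,15,10; δ0: rk 5, SNF 1^5; δ1: rk 10, SNF 1^9·2
Ȟ^0 = (6 − 5) − 0 = 1, so Ȟ^0 ≅ Z
Ȟ^1 = (15 − 10) − 5 = 0, so Ȟ^1 ≅ 0
Ȟ^2 = (10 − 0) − 10 = 0 plus torsion [2], so Ȟ^2 ≅ Z/2

Ȟ^0 ≅ Z; Ȟ^1 ≅ 0; Ȟ^2 ≅ Z/2


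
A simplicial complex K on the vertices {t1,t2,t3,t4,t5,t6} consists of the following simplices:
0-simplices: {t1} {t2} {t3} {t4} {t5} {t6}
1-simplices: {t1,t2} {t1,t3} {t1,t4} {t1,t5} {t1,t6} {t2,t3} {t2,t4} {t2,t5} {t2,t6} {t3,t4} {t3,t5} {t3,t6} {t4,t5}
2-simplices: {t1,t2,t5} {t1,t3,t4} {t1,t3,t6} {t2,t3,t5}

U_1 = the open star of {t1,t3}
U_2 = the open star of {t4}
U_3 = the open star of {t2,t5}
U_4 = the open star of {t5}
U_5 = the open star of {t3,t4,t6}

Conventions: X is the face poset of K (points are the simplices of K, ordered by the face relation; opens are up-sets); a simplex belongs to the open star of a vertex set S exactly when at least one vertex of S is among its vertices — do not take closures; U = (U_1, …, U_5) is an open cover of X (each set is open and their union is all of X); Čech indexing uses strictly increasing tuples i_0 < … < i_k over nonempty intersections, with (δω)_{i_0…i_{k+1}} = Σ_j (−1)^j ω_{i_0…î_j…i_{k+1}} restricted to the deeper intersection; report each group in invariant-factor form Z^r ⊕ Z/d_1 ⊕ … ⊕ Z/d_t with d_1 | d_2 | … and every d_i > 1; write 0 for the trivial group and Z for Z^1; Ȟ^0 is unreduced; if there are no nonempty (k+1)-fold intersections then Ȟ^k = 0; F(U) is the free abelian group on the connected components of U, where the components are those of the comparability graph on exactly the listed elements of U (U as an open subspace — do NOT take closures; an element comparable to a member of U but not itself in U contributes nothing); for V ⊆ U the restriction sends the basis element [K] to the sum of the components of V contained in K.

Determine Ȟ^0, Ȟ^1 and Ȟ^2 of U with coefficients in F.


nonempty overlaps:
  U1={{t1},{t3},{t1,t2},{t1,t3},{t1,t4},{t1,t5},{t1,t6},{t2,t3},{t3,t4},{t3,t5},{t3,t6},{t1,t2,t5},{t1,t3,t4},{t1,t3,t6},{t2,t3,t5}} U2={{t4},{t1,t4},{t2,t4},{t3,t4},{t4,t5},{t1,t3,t4}} U3={{t2},{t5},{t1,t2},{t1,t5},{t2,t3},{t2,t4},{t2,t5},{t2,t6},{t3,t5},{t4,t5},{t1,t2,t5},{t2,t3,t5}} U4={{t5},{t1,t5},{t2,t5},{t3,t5},{t4,t5},{t1,t2,t5},{t2,t3,t5}} U5={{t3},{t4},{t6},{t1,t3},{t1,t4},{t1,t6},{t2,t3},{t2,t4},{t2,t6},{t3,t4},{t3,t5},{t3,t6},{t4,t5},{t1,t3,t4},{t1,t3,t6},{t2,t3,t5}}
  U12={{t1,t4},{t3,t4},{t1,t3,t4}} U13={{t1,t2},{t1,t5},{t2,t3},{t3,t5},{t1,t2,t5},{t2,t3,t5}} U14={{t1,t5},{t3,t5},{t1,t2,t5},{t2,t3,t5}} U15={{t3},{t1,t3},{t1,t4},{t1,t6},{t2,t3},{t3,t4},{t3,t5},{t3,t6},{t1,t3,t4},{t1,t3,t6},{t2,t3,t5}} U23={{t2,t4},{t4,t5}} U24={{t4,t5}} U25={{t4},{t1,t4},{t2,t4},{t3,t4},{t4,t5},{t1,t3,t4}} U34={{t5},{t1,t5},{t2,t5},{t3,t5},{t4,t5},{t1,t2,t5},{t2,t3,t5}} U35={{t2,t3},{t2,t4},{t2,t6},{t3,t5},{t4,t5},{t2,t3,t5}} U45={{t3,t5},{t4,t5},{t2,t3,t5}}
  U125={{t1,t4},{t3,t4},{t1,t3,t4}} U134={{t1,t5},{t3,t5},{t1,t2,t5},{t2,t3,t5}} U135={{t2,t3},{t3,t5},{t2,t3,t5}} U145={{t3,t5},{t2,t3,t5}} U234={{t4,t5}} U235={{t2,t4},{t4,t5}} U245={{t4,t5}} U345={{t3,t5},{t4,t5},{t2,t3,t5}}
  U1345={{t3,t5},{t2,t3,t5}} U2345={{t4,t5}}
components per intersection:
  U1: {{t1},{t3},{t1,t2},{t1,t3},{t1,t4},{t1,t5},{t1,t6},{t2,t3},{t3,t4},{t3,t5},{t3,t6},{t1,t2,t5},{t1,t3,t4},{t1,t3,t6},{t2,t3,t5}}
  U2: {{t4},{t1,t4},{t2,t4},{t3,t4},{t4,t5},{t1,t3,t4}}
  U3: {{t2},{t5},{t1,t2},{t1,t5},{t2,t3},{t2,t4},{t2,t5},{t2,t6},{t3,t5},{t4,t5},{t1,t2,t5},{t2,t3,t5}}
  U4: {{t5},{t1,t5},{t2,t5},{t3,t5},{t4,t5},{t1,t2,t5},{t2,t3,t5}}
  U5: {{t3},{t4},{t6},{t1,t3},{t1,t4},{t1,t6},{t2,t3},{t2,t4},{t2,t6},{t3,t4},{t3,t5},{t3,t6},{t4,t5},{t1,t3,t4},{t1,t3,t6},{t2,t3,t5}}
  U12: {{t1,t4},{t3,t4},{t1,t3,t4}}
  U13: {{t1,t2},{t1,t5},{t1,t2,t5}} {{t2,t3},{t3,t5},{t2,t3,t5}}
  U14: {{t1,t5},{t1,t2,t5}} {{t3,t5},{t2,t3,t5}}
  U15: {{t3},{t1,t3},{t1,t4},{t1,t6},{t2,t3},{t3,t4},{t3,t5},{t3,t6},{t1,t3,t4},{t1,t3,t6},{t2,t3,t5}}
  U23: {{t2,t4}} {{t4,t5}}
  U24: {{t4,t5}}
  U25: {{t4},{t1,t4},{t2,t4},{t3,t4},{t4,t5},{t1,t3,t4}}
  U34: {{t5},{t1,t5},{t2,t5},{t3,t5},{t4,t5},{t1,t2,t5},{t2,t3,t5}}
  U35: {{t2,t3},{t3,t5},{t2,t3,t5}} {{t2,t4}} {{t2,t6}} {{t4,t5}}
  U45: {{t3,t5},{t2,t3,t5}} {{t4,t5}}
  U125: {{t1,t4},{t3,t4},{t1,t3,t4}}
  U134: {{t1,t5},{t1,t2,t5}} {{t3,t5},{t2,t3,t5}}
  U135: {{t2,t3},{t3,t5},{t2,t3,t5}}
  U145: {{t3,t5},{t2,t3,t5}}
  U234: {{t4,t5}}
  U235: {{t2,t4}} {{t4,t5}}
  U245: {{t4,t5}}
  U345: {{t3,t5},{t2,t3,t5}} {{t4,t5}}
  U1345: {{t3,t5},{t2,t3,t5}}
  U2345: {{t4,t5}}
C dims 5,17,11,2; δ0: rk 4, SNF 1^4; δ1: rk 9, SNF 1^9; δ2: rk 2, SNF 1^2
degree 0: 5−4−0 = 1 → Ȟ^0 ≅ Z
degree 1: 17−9−4 = 4 → Ȟ^1 ≅ Z^4
degree 2: 11−2−9 = 0 → Ȟ^2 ≅ 0

Ȟ^0(U;F) ≅ Z, Ȟ^1(U;F) ≅ Z^4 and Ȟ^2(U;F) ≅ 0
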